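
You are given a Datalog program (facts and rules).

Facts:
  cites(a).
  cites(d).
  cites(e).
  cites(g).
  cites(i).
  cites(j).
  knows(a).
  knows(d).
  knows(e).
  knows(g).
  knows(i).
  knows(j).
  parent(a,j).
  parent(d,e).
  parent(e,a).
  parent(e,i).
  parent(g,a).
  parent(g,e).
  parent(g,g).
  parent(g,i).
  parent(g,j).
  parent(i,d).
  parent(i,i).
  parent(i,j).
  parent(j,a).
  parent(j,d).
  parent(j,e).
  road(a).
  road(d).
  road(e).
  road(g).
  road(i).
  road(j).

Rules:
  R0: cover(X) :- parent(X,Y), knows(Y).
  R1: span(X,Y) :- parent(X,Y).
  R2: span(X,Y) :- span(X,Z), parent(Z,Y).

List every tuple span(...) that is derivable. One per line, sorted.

span(a,a)
span(a,d)
span(a,e)
span(a,i)
span(a,j)
span(d,a)
span(d,d)
span(d,e)
span(d,i)
span(d,j)
span(e,a)
span(e,d)
span(e,e)
span(e,i)
span(e,j)
span(g,a)
span(g,d)
span(g,e)
span(g,g)
span(g,i)
span(g,j)
span(i,a)
span(i,d)
span(i,e)
span(i,i)
span(i,j)
span(j,a)
span(j,d)
span(j,e)
span(j,i)
span(j,j)

round 1: derive span(a,j) via R1 from parent(a,j)
round 1: derive span(d,e) via R1 from parent(d,e)
round 1: derive span(e,a) via R1 from parent(e,a)
round 1: derive span(e,i) via R1 from parent(e,i)
round 1: derive span(g,a) via R1 from parent(g,a)
round 1: derive span(g,e) via R1 from parent(g,e)
round 1: derive span(g,g) via R1 from parent(g,g)
round 1: derive span(g,i) via R1 from parent(g,i)
round 1: derive span(g,j) via R1 from parent(g,j)
round 1: derive span(i,d) via R1 from parent(i,d)
round 1: derive span(i,i) via R1 from parent(i,i)
round 1: derive span(i,j) via R1 from parent(i,j)
round 1: derive span(j,a) via R1 from parent(j,a)
round 1: derive span(j,d) via R1 from parent(j,d)
round 1: derive span(j,e) via R1 from parent(j,e)
round 2: derive span(a,a) via R2 from span(a,j), parent(j,a)
round 2: derive span(a,d) via R2 from span(a,j), parent(j,d)
round 2: derive span(a,e) via R2 from span(a,j), parent(j,e)
round 2: derive span(d,a) via R2 from span(d,e), parent(e,a)
round 2: derive span(d,i) via R2 from span(d,e), parent(e,i)
round 2: derive span(e,d) via R2 from span(e,i), parent(i,d)
round 2: derive span(e,j) via R2 from span(e,a), parent(a,j)
round 2: derive span(g,d) via R2 from span(g,i), parent(i,d)
round 2: derive span(i,a) via R2 from span(i,j), parent(j,a)
round 2: derive span(i,e) via R2 from span(i,d), parent(d,e)
round 2: derive span(j,i) via R2 from span(j,e), parent(e,i)
round 2: derive span(j,j) via R2 from span(j,a), parent(a,j)
round 3: derive span(a,i) via R2 from span(a,e), parent(e,i)
round 3: derive span(d,d) via R2 from span(d,i), parent(i,d)
round 3: derive span(d,j) via R2 from span(d,a), parent(a,j)
round 3: derive span(e,e) via R2 from span(e,d), parent(d,e)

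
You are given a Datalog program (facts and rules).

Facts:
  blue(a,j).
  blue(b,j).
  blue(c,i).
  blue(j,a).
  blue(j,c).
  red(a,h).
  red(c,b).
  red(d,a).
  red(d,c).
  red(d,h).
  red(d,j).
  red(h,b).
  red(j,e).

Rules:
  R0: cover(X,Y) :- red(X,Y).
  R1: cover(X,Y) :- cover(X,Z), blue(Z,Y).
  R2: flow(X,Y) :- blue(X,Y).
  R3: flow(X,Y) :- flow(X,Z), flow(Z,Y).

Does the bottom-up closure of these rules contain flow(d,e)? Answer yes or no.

round 1: derive flow(a,j) via R2 from blue(a,j)
round 1: derive flow(b,j) via R2 from blue(b,j)
round 1: derive flow(c,i) via R2 from blue(c,i)
round 1: derive flow(j,a) via R2 from blue(j,a)
round 1: derive flow(j,c) via R2 from blue(j,c)
round 2: derive flow(a,a) via R3 from flow(a,j), flow(j,a)
round 2: derive flow(a,c) via R3 from flow(a,j), flow(j,c)
round 2: derive flow(b,a) via R3 from flow(b,j), flow(j,a)
round 2: derive flow(b,c) via R3 from flow(b,j), flow(j,c)
round 2: derive flow(j,i) via R3 from flow(j,c), flow(c,i)
round 2: derive flow(j,j) via R3 from flow(j,a), flow(a,j)
round 3: derive flow(a,i) via R3 from flow(a,c), flow(c,i)
round 3: derive flow(b,i) via R3 from flow(b,c), flow(c,i)

no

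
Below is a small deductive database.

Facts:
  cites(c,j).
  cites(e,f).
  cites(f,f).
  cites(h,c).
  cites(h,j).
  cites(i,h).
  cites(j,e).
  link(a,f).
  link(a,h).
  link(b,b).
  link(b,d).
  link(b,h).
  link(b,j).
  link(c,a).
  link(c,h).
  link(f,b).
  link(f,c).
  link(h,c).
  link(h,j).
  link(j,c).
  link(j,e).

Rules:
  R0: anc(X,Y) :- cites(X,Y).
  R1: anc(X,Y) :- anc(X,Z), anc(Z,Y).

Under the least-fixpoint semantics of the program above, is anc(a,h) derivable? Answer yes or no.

no

round 1: derive anc(c,j) via R0 from cites(c,j)
round 1: derive anc(e,f) via R0 from cites(e,f)
round 1: derive anc(f,f) via R0 from cites(f,f)
round 1: derive anc(h,c) via R0 from cites(h,c)
round 1: derive anc(h,j) via R0 from cites(h,j)
round 1: derive anc(i,h) via R0 from cites(i,h)
round 1: derive anc(j,e) via R0 from cites(j,e)
round 2: derive anc(c,e) via R1 from anc(c,j), anc(j,e)
round 2: derive anc(h,e) via R1 from anc(h,j), anc(j,e)
round 2: derive anc(i,c) via R1 from anc(i,h), anc(h,c)
round 2: derive anc(i,j) via R1 from anc(i,h), anc(h,j)
round 2: derive anc(j,f) via R1 from anc(j,e), anc(e,f)
round 3: derive anc(c,f) via R1 from anc(c,e), anc(e,f)
round 3: derive anc(h,f) via R1 from anc(h,e), anc(e,f)
round 3: derive anc(i,e) via R1 from anc(i,c), anc(c,e)
round 3: derive anc(i,f) via R1 from anc(i,j), anc(j,f)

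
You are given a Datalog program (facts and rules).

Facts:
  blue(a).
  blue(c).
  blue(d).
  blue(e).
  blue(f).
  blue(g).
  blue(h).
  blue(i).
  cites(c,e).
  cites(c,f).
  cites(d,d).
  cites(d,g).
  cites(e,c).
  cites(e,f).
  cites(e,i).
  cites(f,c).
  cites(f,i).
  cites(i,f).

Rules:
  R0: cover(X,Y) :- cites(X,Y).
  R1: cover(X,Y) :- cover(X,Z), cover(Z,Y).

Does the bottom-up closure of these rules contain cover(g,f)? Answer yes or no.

round 1: derive cover(c,e) via R0 from cites(c,e)
round 1: derive cover(c,f) via R0 from cites(c,f)
round 1: derive cover(d,d) via R0 from cites(d,d)
round 1: derive cover(d,g) via R0 from cites(d,g)
round 1: derive cover(e,c) via R0 from cites(e,c)
round 1: derive cover(e,f) via R0 from cites(e,f)
round 1: derive cover(e,i) via R0 from cites(e,i)
round 1: derive cover(f,c) via R0 from cites(f,c)
round 1: derive cover(f,i) via R0 from cites(f,i)
round 1: derive cover(i,f) via R0 from cites(i,f)
round 2: derive cover(c,c) via R1 from cover(c,e), cover(e,c)
round 2: derive cover(c,i) via R1 from cover(c,e), cover(e,i)
round 2: derive cover(e,e) via R1 from cover(e,c), cover(c,e)
round 2: derive cover(f,e) via R1 from cover(f,c), cover(c,e)
round 2: derive cover(f,f) via R1 from cover(f,c), cover(c,f)
round 2: derive cover(i,c) via R1 from cover(i,f), cover(f,c)
round 2: derive cover(i,i) via R1 from cover(i,f), cover(f,i)
round 3: derive cover(i,e) via R1 from cover(i,c), cover(c,e)

no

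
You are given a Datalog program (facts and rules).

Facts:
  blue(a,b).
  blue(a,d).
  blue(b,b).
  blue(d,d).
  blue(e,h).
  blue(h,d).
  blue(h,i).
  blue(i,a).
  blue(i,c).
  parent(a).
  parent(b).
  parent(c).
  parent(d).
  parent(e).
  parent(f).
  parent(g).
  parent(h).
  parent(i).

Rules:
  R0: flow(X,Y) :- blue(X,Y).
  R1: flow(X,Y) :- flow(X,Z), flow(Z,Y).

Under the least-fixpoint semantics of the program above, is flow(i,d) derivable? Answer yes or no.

round 1: derive flow(a,b) via R0 from blue(a,b)
round 1: derive flow(a,d) via R0 from blue(a,d)
round 1: derive flow(b,b) via R0 from blue(b,b)
round 1: derive flow(d,d) via R0 from blue(d,d)
round 1: derive flow(e,h) via R0 from blue(e,h)
round 1: derive flow(h,d) via R0 from blue(h,d)
round 1: derive flow(h,i) via R0 from blue(h,i)
round 1: derive flow(i,a) via R0 from blue(i,a)
round 1: derive flow(i,c) via R0 from blue(i,c)
round 2: derive flow(e,d) via R1 from flow(e,h), flow(h,d)
round 2: derive flow(e,i) via R1 from flow(e,h), flow(h,i)
round 2: derive flow(h,a) via R1 from flow(h,i), flow(i,a)
round 2: derive flow(h,c) via R1 from flow(h,i), flow(i,c)
round 2: derive flow(i,b) via R1 from flow(i,a), flow(a,b)
round 2: derive flow(i,d) via R1 from flow(i,a), flow(a,d)
round 3: derive flow(e,a) via R1 from flow(e,h), flow(h,a)
round 3: derive flow(e,b) via R1 from flow(e,i), flow(i,b)
round 3: derive flow(e,c) via R1 from flow(e,h), flow(h,c)
round 3: derive flow(h,b) via R1 from flow(h,a), flow(a,b)

yes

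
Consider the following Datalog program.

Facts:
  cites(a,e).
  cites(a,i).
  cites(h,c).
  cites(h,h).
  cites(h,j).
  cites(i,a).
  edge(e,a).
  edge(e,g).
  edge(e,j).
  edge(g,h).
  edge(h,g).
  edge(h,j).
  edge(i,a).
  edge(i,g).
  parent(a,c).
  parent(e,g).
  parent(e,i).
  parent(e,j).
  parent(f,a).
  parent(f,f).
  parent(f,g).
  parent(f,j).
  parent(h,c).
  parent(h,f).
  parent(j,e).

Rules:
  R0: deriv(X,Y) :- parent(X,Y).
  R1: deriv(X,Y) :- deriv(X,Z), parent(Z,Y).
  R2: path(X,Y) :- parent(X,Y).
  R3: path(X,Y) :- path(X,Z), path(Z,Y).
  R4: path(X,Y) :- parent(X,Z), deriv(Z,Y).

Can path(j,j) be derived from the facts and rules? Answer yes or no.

round 1: derive deriv(a,c) via R0 from parent(a,c)
round 1: derive deriv(e,g) via R0 from parent(e,g)
round 1: derive deriv(e,i) via R0 from parent(e,i)
round 1: derive deriv(e,j) via R0 from parent(e,j)
round 1: derive deriv(f,a) via R0 from parent(f,a)
round 1: derive deriv(f,f) via R0 from parent(f,f)
round 1: derive deriv(f,g) via R0 from parent(f,g)
round 1: derive deriv(f,j) via R0 from parent(f,j)
round 1: derive deriv(h,c) via R0 from parent(h,c)
round 1: derive deriv(h,f) via R0 from parent(h,f)
round 1: derive deriv(j,e) via R0 from parent(j,e)
round 1: derive path(a,c) via R2 from parent(a,c)
round 1: derive path(e,g) via R2 from parent(e,g)
round 1: derive path(e,i) via R2 from parent(e,i)
round 1: derive path(e,j) via R2 from parent(e,j)
round 1: derive path(f,a) via R2 from parent(f,a)
round 1: derive path(f,f) via R2 from parent(f,f)
round 1: derive path(f,g) via R2 from parent(f,g)
round 1: derive path(f,j) via R2 from parent(f,j)
round 1: derive path(h,c) via R2 from parent(h,c)
round 1: derive path(h,f) via R2 from parent(h,f)
round 1: derive path(j,e) via R2 from parent(j,e)
round 2: derive deriv(e,e) via R1 from deriv(e,j), parent(j,e)
round 2: derive deriv(f,c) via R1 from deriv(f,a), parent(a,c)
round 2: derive deriv(f,e) via R1 from deriv(f,j), parent(j,e)
round 2: derive deriv(h,a) via R1 from deriv(h,f), parent(f,a)
round 2: derive deriv(h,g) via R1 from deriv(h,f), parent(f,g)
round 2: derive deriv(h,j) via R1 from deriv(h,f), parent(f,j)
round 2: derive deriv(j,g) via R1 from deriv(j,e), parent(e,g)
round 2: derive deriv(j,i) via R1 from deriv(j,e), parent(e,i)
round 2: derive deriv(j,j) via R1 from deriv(j,e), parent(e,j)
round 2: derive path(e,e) via R3 from path(e,j), path(j,e)
round 2: derive path(f,c) via R3 from path(f,a), path(a,c)
round 2: derive path(f,e) via R3 from path(f,j), path(j,e)
round 2: derive path(h,a) via R3 from path(h,f), path(f,a)
round 2: derive path(h,g) via R3 from path(h,f), path(f,g)
round 2: derive path(h,j) via R3 from path(h,f), path(f,j)
round 2: derive path(j,g) via R3 from path(j,e), path(e,g)
round 2: derive path(j,i) via R3 from path(j,e), path(e,i)
round 2: derive path(j,j) via R3 from path(j,e), path(e,j)
round 3: derive deriv(f,i) via R1 from deriv(f,e), parent(e,i)
round 3: derive deriv(h,e) via R1 from deriv(h,j), parent(j,e)
round 3: derive path(f,i) via R3 from path(f,e), path(e,i)
round 3: derive path(h,e) via R3 from path(h,f), path(f,e)
round 3: derive path(h,i) via R3 from path(h,j), path(j,i)
round 4: derive deriv(h,i) via R1 from deriv(h,e), parent(e,i)

yes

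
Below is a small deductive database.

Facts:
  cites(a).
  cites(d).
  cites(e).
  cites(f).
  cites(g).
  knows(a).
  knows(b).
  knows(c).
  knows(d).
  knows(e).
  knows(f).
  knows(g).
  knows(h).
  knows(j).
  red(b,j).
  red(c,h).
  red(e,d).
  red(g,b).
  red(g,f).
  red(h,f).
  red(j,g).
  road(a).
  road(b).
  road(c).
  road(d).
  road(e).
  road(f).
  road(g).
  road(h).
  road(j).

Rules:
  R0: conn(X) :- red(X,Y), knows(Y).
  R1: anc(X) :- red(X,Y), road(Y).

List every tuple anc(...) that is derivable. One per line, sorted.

anc(b)
anc(c)
anc(e)
anc(g)
anc(h)
anc(j)

round 1: derive anc(b) via R1 from red(b,j), road(j)
round 1: derive anc(c) via R1 from red(c,h), road(h)
round 1: derive anc(e) via R1 from red(e,d), road(d)
round 1: derive anc(g) via R1 from red(g,b), road(b)
round 1: derive anc(h) via R1 from red(h,f), road(f)
round 1: derive anc(j) via R1 from red(j,g), road(g)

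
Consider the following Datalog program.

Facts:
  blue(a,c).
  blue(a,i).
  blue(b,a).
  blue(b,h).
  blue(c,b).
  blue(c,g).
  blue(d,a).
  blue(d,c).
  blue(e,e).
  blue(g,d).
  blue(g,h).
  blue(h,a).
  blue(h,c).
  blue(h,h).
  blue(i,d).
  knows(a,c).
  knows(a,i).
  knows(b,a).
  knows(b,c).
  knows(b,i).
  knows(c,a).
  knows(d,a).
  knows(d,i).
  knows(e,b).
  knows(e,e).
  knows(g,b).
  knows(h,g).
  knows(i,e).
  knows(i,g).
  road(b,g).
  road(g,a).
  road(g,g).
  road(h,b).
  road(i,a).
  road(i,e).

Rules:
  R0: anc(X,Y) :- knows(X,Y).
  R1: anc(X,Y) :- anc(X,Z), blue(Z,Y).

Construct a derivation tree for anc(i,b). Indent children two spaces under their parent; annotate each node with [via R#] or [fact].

round 1: derive anc(a,c) via R0 from knows(a,c)
round 1: derive anc(a,i) via R0 from knows(a,i)
round 1: derive anc(b,a) via R0 from knows(b,a)
round 1: derive anc(b,c) via R0 from knows(b,c)
round 1: derive anc(b,i) via R0 from knows(b,i)
round 1: derive anc(c,a) via R0 from knows(c,a)
round 1: derive anc(d,a) via R0 from knows(d,a)
round 1: derive anc(d,i) via R0 from knows(d,i)
round 1: derive anc(e,b) via R0 from knows(e,b)
round 1: derive anc(e,e) via R0 from knows(e,e)
round 1: derive anc(g,b) via R0 from knows(g,b)
round 1: derive anc(h,g) via R0 from knows(h,g)
round 1: derive anc(i,e) via R0 from knows(i,e)
round 1: derive anc(i,g) via R0 from knows(i,g)
round 2: derive anc(a,b) via R1 from anc(a,c), blue(c,b)
round 2: derive anc(a,d) via R1 from anc(a,i), blue(i,d)
round 2: derive anc(a,g) via R1 from anc(a,c), blue(c,g)
round 2: derive anc(b,b) via R1 from anc(b,c), blue(c,b)
round 2: derive anc(b,d) via R1 from anc(b,i), blue(i,d)
round 2: derive anc(b,g) via R1 from anc(b,c), blue(c,g)
round 2: derive anc(c,c) via R1 from anc(c,a), blue(a,c)
round 2: derive anc(c,i) via R1 from anc(c,a), blue(a,i)
round 2: derive anc(d,c) via R1 from anc(d,a), blue(a,c)
round 2: derive anc(d,d) via R1 from anc(d,i), blue(i,d)
round 2: derive anc(e,a) via R1 from anc(e,b), blue(b,a)
round 2: derive anc(e,h) via R1 from anc(e,b), blue(b,h)
round 2: derive anc(g,a) via R1 from anc(g,b), blue(b,a)
round 2: derive anc(g,h) via R1 from anc(g,b), blue(b,h)
round 2: derive anc(h,d) via R1 from anc(h,g), blue(g,d)
round 2: derive anc(h,h) via R1 from anc(h,g), blue(g,h)
round 2: derive anc(i,d) via R1 from anc(i,g), blue(g,d)
round 2: derive anc(i,h) via R1 from anc(i,g), blue(g,h)
round 3: derive anc(a,a) via R1 from anc(a,b), blue(b,a)
round 3: derive anc(a,h) via R1 from anc(a,b), blue(b,h)
round 3: derive anc(b,h) via R1 from anc(b,b), blue(b,h)
round 3: derive anc(c,b) via R1 from anc(c,c), blue(c,b)
round 3: derive anc(c,d) via R1 from anc(c,i), blue(i,d)
round 3: derive anc(c,g) via R1 from anc(c,c), blue(c,g)
round 3: derive anc(d,b) via R1 from anc(d,c), blue(c,b)
round 3: derive anc(d,g) via R1 from anc(d,c), blue(c,g)
round 3: derive anc(e,c) via R1 from anc(e,a), blue(a,c)
round 3: derive anc(e,i) via R1 from anc(e,a), blue(a,i)
round 3: derive anc(g,c) via R1 from anc(g,a), blue(a,c)
round 3: derive anc(g,i) via R1 from anc(g,a), blue(a,i)
round 3: derive anc(h,a) via R1 from anc(h,d), blue(d,a)
round 3: derive anc(h,c) via R1 from anc(h,d), blue(d,c)
round 3: derive anc(i,a) via R1 from anc(i,d), blue(d,a)
round 3: derive anc(i,c) via R1 from anc(i,d), blue(d,c)
round 4: derive anc(c,h) via R1 from anc(c,b), blue(b,h)
round 4: derive anc(d,h) via R1 from anc(d,b), blue(b,h)
round 4: derive anc(e,d) via R1 from anc(e,i), blue(i,d)
round 4: derive anc(e,g) via R1 from anc(e,c), blue(c,g)
round 4: derive anc(g,d) via R1 from anc(g,i), blue(i,d)
round 4: derive anc(g,g) via R1 from anc(g,c), blue(c,g)
round 4: derive anc(h,b) via R1 from anc(h,c), blue(c,b)
round 4: derive anc(h,i) via R1 from anc(h,a), blue(a,i)
round 4: derive anc(i,b) via R1 from anc(i,c), blue(c,b)
round 4: derive anc(i,i) via R1 from anc(i,a), blue(a,i)

anc(i,b)  [via R1]
  anc(i,c)  [via R1]
    anc(i,d)  [via R1]
      anc(i,g)  [via R0]
        knows(i,g)  [fact]
      blue(g,d)  [fact]
    blue(d,c)  [fact]
  blue(c,b)  [fact]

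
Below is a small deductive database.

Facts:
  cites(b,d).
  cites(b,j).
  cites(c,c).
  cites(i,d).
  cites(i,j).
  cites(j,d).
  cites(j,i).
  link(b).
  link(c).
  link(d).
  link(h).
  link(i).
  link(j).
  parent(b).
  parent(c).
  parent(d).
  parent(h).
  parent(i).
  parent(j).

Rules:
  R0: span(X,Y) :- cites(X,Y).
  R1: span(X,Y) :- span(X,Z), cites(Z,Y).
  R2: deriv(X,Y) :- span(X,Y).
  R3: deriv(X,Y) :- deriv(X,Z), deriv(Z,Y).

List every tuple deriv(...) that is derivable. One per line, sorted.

round 1: derive span(b,d) via R0 from cites(b,d)
round 1: derive span(b,j) via R0 from cites(b,j)
round 1: derive span(c,c) via R0 from cites(c,c)
round 1: derive span(i,d) via R0 from cites(i,d)
round 1: derive span(i,j) via R0 from cites(i,j)
round 1: derive span(j,d) via R0 from cites(j,d)
round 1: derive span(j,i) via R0 from cites(j,i)
round 2: derive span(b,i) via R1 from span(b,j), cites(j,i)
round 2: derive span(i,i) via R1 from span(i,j), cites(j,i)
round 2: derive span(j,j) via R1 from span(j,i), cites(i,j)
round 2: derive deriv(b,d) via R2 from span(b,d)
round 2: derive deriv(b,j) via R2 from span(b,j)
round 2: derive deriv(c,c) via R2 from span(c,c)
round 2: derive deriv(i,d) via R2 from span(i,d)
round 2: derive deriv(i,j) via R2 from span(i,j)
round 2: derive deriv(j,d) via R2 from span(j,d)
round 2: derive deriv(j,i) via R2 from span(j,i)
round 3: derive deriv(b,i) via R2 from span(b,i)
round 3: derive deriv(i,i) via R2 from span(i,i)
round 3: derive deriv(j,j) via R2 from span(j,j)

deriv(b,d)
deriv(b,i)
deriv(b,j)
deriv(c,c)
deriv(i,d)
deriv(i,i)
deriv(i,j)
deriv(j,d)
deriv(j,i)
deriv(j,j)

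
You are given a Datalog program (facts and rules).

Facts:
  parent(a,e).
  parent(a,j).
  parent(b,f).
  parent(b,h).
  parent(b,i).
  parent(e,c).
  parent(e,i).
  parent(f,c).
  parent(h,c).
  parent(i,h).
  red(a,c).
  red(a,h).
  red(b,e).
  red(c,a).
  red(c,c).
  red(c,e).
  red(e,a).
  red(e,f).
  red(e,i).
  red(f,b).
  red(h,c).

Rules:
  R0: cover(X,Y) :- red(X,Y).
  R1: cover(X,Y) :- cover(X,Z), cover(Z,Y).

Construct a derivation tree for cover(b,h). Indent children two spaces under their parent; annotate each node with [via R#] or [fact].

cover(b,h)  [via R1]
  cover(b,a)  [via R1]
    cover(b,e)  [via R0]
      red(b,e)  [fact]
    cover(e,a)  [via R0]
      red(e,a)  [fact]
  cover(a,h)  [via R0]
    red(a,h)  [fact]

round 1: derive cover(a,c) via R0 from red(a,c)
round 1: derive cover(a,h) via R0 from red(a,h)
round 1: derive cover(b,e) via R0 from red(b,e)
round 1: derive cover(c,a) via R0 from red(c,a)
round 1: derive cover(c,c) via R0 from red(c,c)
round 1: derive cover(c,e) via R0 from red(c,e)
round 1: derive cover(e,a) via R0 from red(e,a)
round 1: derive cover(e,f) via R0 from red(e,f)
round 1: derive cover(e,i) via R0 from red(e,i)
round 1: derive cover(f,b) via R0 from red(f,b)
round 1: derive cover(h,c) via R0 from red(h,c)
round 2: derive cover(a,a) via R1 from cover(a,c), cover(c,a)
round 2: derive cover(a,e) via R1 from cover(a,c), cover(c,e)
round 2: derive cover(b,a) via R1 from cover(b,e), cover(e,a)
round 2: derive cover(b,f) via R1 from cover(b,e), cover(e,f)
round 2: derive cover(b,i) via R1 from cover(b,e), cover(e,i)
round 2: derive cover(c,f) via R1 from cover(c,e), cover(e,f)
round 2: derive cover(c,h) via R1 from cover(c,a), cover(a,h)
round 2: derive cover(c,i) via R1 from cover(c,e), cover(e,i)
round 2: derive cover(e,b) via R1 from cover(e,f), cover(f,b)
round 2: derive cover(e,c) via R1 from cover(e,a), cover(a,c)
round 2: derive cover(e,h) via R1 from cover(e,a), cover(a,h)
round 2: derive cover(f,e) via R1 from cover(f,b), cover(b,e)
round 2: derive cover(h,a) via R1 from cover(h,c), cover(c,a)
round 2: derive cover(h,e) via R1 from cover(h,c), cover(c,e)
round 3: derive cover(a,b) via R1 from cover(a,e), cover(e,b)
round 3: derive cover(a,f) via R1 from cover(a,c), cover(c,f)
round 3: derive cover(a,i) via R1 from cover(a,c), cover(c,i)
round 3: derive cover(b,b) via R1 from cover(b,e), cover(e,b)
round 3: derive cover(b,c) via R1 from cover(b,a), cover(a,c)
round 3: derive cover(b,h) via R1 from cover(b,a), cover(a,h)
round 3: derive cover(c,b) via R1 from cover(c,e), cover(e,b)
round 3: derive cover(e,e) via R1 from cover(e,a), cover(a,e)
round 3: derive cover(f,a) via R1 from cover(f,b), cover(b,a)
round 3: derive cover(f,c) via R1 from cover(f,e), cover(e,c)
round 3: derive cover(f,f) via R1 from cover(f,b), cover(b,f)
round 3: derive cover(f,h) via R1 from cover(f,e), cover(e,h)
round 3: derive cover(f,i) via R1 from cover(f,b), cover(b,i)
round 3: derive cover(h,b) via R1 from cover(h,e), cover(e,b)
round 3: derive cover(h,f) via R1 from cover(h,c), cover(c,f)
round 3: derive cover(h,h) via R1 from cover(h,a), cover(a,h)
round 3: derive cover(h,i) via R1 from cover(h,c), cover(c,i)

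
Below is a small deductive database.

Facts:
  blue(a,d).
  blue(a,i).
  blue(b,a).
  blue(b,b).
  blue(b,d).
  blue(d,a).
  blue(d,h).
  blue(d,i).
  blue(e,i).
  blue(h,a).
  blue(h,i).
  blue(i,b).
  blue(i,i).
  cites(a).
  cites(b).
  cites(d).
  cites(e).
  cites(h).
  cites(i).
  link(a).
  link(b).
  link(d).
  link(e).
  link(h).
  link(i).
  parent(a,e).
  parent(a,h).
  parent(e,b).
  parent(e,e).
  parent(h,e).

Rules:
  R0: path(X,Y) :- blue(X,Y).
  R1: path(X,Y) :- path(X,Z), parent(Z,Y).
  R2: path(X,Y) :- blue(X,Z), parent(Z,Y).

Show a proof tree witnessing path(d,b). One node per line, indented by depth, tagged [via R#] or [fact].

round 1: derive path(a,d) via R0 from blue(a,d)
round 1: derive path(a,i) via R0 from blue(a,i)
round 1: derive path(b,a) via R0 from blue(b,a)
round 1: derive path(b,b) via R0 from blue(b,b)
round 1: derive path(b,d) via R0 from blue(b,d)
round 1: derive path(d,a) via R0 from blue(d,a)
round 1: derive path(d,h) via R0 from blue(d,h)
round 1: derive path(d,i) via R0 from blue(d,i)
round 1: derive path(e,i) via R0 from blue(e,i)
round 1: derive path(h,a) via R0 from blue(h,a)
round 1: derive path(h,i) via R0 from blue(h,i)
round 1: derive path(i,b) via R0 from blue(i,b)
round 1: derive path(i,i) via R0 from blue(i,i)
round 1: derive path(b,e) via R2 from blue(b,a), parent(a,e)
round 1: derive path(b,h) via R2 from blue(b,a), parent(a,h)
round 1: derive path(d,e) via R2 from blue(d,a), parent(a,e)
round 1: derive path(h,e) via R2 from blue(h,a), parent(a,e)
round 1: derive path(h,h) via R2 from blue(h,a), parent(a,h)
round 2: derive path(d,b) via R1 from path(d,e), parent(e,b)
round 2: derive path(h,b) via R1 from path(h,e), parent(e,b)

path(d,b)  [via R1]
  path(d,e)  [via R2]
    blue(d,a)  [fact]
    parent(a,e)  [fact]
  parent(e,b)  [fact]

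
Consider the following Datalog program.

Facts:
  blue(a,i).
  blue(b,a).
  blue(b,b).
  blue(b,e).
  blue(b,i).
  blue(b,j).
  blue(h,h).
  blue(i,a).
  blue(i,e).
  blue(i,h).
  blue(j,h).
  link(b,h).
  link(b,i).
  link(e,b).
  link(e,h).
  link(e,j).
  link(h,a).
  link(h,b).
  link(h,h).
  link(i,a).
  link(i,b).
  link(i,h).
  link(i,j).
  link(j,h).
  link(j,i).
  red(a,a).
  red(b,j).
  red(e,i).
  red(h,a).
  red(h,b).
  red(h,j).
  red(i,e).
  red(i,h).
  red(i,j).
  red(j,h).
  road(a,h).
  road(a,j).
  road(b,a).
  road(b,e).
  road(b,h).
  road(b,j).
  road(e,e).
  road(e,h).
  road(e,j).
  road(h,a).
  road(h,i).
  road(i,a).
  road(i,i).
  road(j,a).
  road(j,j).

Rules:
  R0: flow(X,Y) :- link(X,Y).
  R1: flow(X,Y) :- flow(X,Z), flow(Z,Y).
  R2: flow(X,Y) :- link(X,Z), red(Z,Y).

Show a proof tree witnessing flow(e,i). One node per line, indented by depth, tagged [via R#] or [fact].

round 1: derive flow(b,h) via R0 from link(b,h)
round 1: derive flow(b,i) via R0 from link(b,i)
round 1: derive flow(e,b) via R0 from link(e,b)
round 1: derive flow(e,h) via R0 from link(e,h)
round 1: derive flow(e,j) via R0 from link(e,j)
round 1: derive flow(h,a) via R0 from link(h,a)
round 1: derive flow(h,b) via R0 from link(h,b)
round 1: derive flow(h,h) via R0 from link(h,h)
round 1: derive flow(i,a) via R0 from link(i,a)
round 1: derive flow(i,b) via R0 from link(i,b)
round 1: derive flow(i,h) via R0 from link(i,h)
round 1: derive flow(i,j) via R0 from link(i,j)
round 1: derive flow(j,h) via R0 from link(j,h)
round 1: derive flow(j,i) via R0 from link(j,i)
round 1: derive flow(b,a) via R2 from link(b,h), red(h,a)
round 1: derive flow(b,b) via R2 from link(b,h), red(h,b)
round 1: derive flow(b,e) via R2 from link(b,i), red(i,e)
round 1: derive flow(b,j) via R2 from link(b,h), red(h,j)
round 1: derive flow(e,a) via R2 from link(e,h), red(h,a)
round 1: derive flow(h,j) via R2 from link(h,b), red(b,j)
round 1: derive flow(j,a) via R2 from link(j,h), red(h,a)
round 1: derive flow(j,b) via R2 from link(j,h), red(h,b)
round 1: derive flow(j,e) via R2 from link(j,i), red(i,e)
round 1: derive flow(j,j) via R2 from link(j,h), red(h,j)
round 2: derive flow(e,e) via R1 from flow(e,b), flow(b,e)
round 2: derive flow(e,i) via R1 from flow(e,b), flow(b,i)
round 2: derive flow(h,e) via R1 from flow(h,b), flow(b,e)
round 2: derive flow(h,i) via R1 from flow(h,b), flow(b,i)
round 2: derive flow(i,e) via R1 from flow(i,b), flow(b,e)
round 2: derive flow(i,i) via R1 from flow(i,b), flow(b,i)

flow(e,i)  [via R1]
  flow(e,b)  [via R0]
    link(e,b)  [fact]
  flow(b,i)  [via R0]
    link(b,i)  [fact]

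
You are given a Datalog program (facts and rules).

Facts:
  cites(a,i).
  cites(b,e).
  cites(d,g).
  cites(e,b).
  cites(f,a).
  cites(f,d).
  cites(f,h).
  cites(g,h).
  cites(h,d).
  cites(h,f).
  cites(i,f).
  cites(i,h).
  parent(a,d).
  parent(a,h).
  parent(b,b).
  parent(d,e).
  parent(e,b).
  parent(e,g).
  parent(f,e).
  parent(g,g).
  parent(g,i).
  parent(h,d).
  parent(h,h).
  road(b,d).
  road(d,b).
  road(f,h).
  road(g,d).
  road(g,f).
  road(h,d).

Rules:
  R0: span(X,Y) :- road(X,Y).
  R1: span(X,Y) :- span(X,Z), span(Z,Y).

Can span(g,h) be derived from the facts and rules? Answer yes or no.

round 1: derive span(b,d) via R0 from road(b,d)
round 1: derive span(d,b) via R0 from road(d,b)
round 1: derive span(f,h) via R0 from road(f,h)
round 1: derive span(g,d) via R0 from road(g,d)
round 1: derive span(g,f) via R0 from road(g,f)
round 1: derive span(h,d) via R0 from road(h,d)
round 2: derive span(b,b) via R1 from span(b,d), span(d,b)
round 2: derive span(d,d) via R1 from span(d,b), span(b,d)
round 2: derive span(f,d) via R1 from span(f,h), span(h,d)
round 2: derive span(g,b) via R1 from span(g,d), span(d,b)
round 2: derive span(g,h) via R1 from span(g,f), span(f,h)
round 2: derive span(h,b) via R1 from span(h,d), span(d,b)
round 3: derive span(f,b) via R1 from span(f,d), span(d,b)

yes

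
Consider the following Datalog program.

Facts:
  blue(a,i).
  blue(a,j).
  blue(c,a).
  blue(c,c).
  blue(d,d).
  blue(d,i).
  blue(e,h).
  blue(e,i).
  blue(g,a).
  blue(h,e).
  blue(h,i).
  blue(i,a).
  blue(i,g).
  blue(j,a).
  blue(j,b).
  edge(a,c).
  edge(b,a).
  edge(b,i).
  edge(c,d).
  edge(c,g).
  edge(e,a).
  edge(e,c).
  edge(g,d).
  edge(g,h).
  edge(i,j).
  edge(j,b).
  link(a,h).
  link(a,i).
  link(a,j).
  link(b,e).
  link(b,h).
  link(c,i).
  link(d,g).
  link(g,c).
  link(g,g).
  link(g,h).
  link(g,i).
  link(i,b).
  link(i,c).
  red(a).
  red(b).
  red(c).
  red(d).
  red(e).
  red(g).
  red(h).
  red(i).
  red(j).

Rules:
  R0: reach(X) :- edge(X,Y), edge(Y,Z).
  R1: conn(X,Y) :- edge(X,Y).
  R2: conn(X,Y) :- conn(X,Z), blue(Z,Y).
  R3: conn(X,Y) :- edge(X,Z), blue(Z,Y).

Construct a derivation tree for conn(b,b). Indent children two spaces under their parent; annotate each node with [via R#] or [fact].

conn(b,b)  [via R2]
  conn(b,j)  [via R3]
    edge(b,a)  [fact]
    blue(a,j)  [fact]
  blue(j,b)  [fact]

round 1: derive conn(a,c) via R1 from edge(a,c)
round 1: derive conn(b,a) via R1 from edge(b,a)
round 1: derive conn(b,i) via R1 from edge(b,i)
round 1: derive conn(c,d) via R1 from edge(c,d)
round 1: derive conn(c,g) via R1 from edge(c,g)
round 1: derive conn(e,a) via R1 from edge(e,a)
round 1: derive conn(e,c) via R1 from edge(e,c)
round 1: derive conn(g,d) via R1 from edge(g,d)
round 1: derive conn(g,h) via R1 from edge(g,h)
round 1: derive conn(i,j) via R1 from edge(i,j)
round 1: derive conn(j,b) via R1 from edge(j,b)
round 1: derive conn(a,a) via R3 from edge(a,c), blue(c,a)
round 1: derive conn(b,g) via R3 from edge(b,i), blue(i,g)
round 1: derive conn(b,j) via R3 from edge(b,a), blue(a,j)
round 1: derive conn(c,a) via R3 from edge(c,g), blue(g,a)
round 1: derive conn(c,i) via R3 from edge(c,d), blue(d,i)
round 1: derive conn(e,i) via R3 from edge(e,a), blue(a,i)
round 1: derive conn(e,j) via R3 from edge(e,a), blue(a,j)
round 1: derive conn(g,e) via R3 from edge(g,h), blue(h,e)
round 1: derive conn(g,i) via R3 from edge(g,d), blue(d,i)
round 1: derive conn(i,a) via R3 from edge(i,j), blue(j,a)
round 1: derive conn(i,b) via R3 from edge(i,j), blue(j,b)
round 2: derive conn(a,i) via R2 from conn(a,a), blue(a,i)
round 2: derive conn(a,j) via R2 from conn(a,a), blue(a,j)
round 2: derive conn(b,b) via R2 from conn(b,j), blue(j,b)
round 2: derive conn(c,j) via R2 from conn(c,a), blue(a,j)
round 2: derive conn(e,b) via R2 from conn(e,j), blue(j,b)
round 2: derive conn(e,g) via R2 from conn(e,i), blue(i,g)
round 2: derive conn(g,a) via R2 from conn(g,i), blue(i,a)
round 2: derive conn(g,g) via R2 from conn(g,i), blue(i,g)
round 2: derive conn(i,i) via R2 from conn(i,a), blue(a,i)
round 3: derive conn(a,b) via R2 from conn(a,j), blue(j,b)
round 3: derive conn(a,g) via R2 from conn(a,i), blue(i,g)
round 3: derive conn(c,b) via R2 from conn(c,j), blue(j,b)
round 3: derive conn(g,j) via R2 from conn(g,a), blue(a,j)
round 3: derive conn(i,g) via R2 from conn(i,i), blue(i,g)
round 4: derive conn(g,b) via R2 from conn(g,j), blue(j,b)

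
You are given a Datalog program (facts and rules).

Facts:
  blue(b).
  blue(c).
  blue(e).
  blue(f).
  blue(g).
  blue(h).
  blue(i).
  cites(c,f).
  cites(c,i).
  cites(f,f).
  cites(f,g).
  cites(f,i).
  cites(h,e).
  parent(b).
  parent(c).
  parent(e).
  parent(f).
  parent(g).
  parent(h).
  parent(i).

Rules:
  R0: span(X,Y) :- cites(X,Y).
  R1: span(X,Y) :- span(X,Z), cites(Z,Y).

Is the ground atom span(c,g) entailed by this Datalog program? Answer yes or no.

round 1: derive span(c,f) via R0 from cites(c,f)
round 1: derive span(c,i) via R0 from cites(c,i)
round 1: derive span(f,f) via R0 from cites(f,f)
round 1: derive span(f,g) via R0 from cites(f,g)
round 1: derive span(f,i) via R0 from cites(f,i)
round 1: derive span(h,e) via R0 from cites(h,e)
round 2: derive span(c,g) via R1 from span(c,f), cites(f,g)

yes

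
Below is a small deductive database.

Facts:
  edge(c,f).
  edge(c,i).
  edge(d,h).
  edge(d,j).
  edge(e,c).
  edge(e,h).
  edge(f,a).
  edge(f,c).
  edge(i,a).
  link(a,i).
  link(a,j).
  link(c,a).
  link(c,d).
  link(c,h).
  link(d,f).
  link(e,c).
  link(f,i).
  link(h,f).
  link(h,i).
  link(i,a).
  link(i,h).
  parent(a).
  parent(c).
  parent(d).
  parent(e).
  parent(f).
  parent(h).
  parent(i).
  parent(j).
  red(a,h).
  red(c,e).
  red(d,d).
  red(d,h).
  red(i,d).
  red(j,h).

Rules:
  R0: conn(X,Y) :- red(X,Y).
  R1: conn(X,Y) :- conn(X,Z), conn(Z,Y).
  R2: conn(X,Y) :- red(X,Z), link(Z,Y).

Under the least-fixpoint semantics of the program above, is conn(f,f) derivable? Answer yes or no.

round 1: derive conn(a,h) via R0 from red(a,h)
round 1: derive conn(c,e) via R0 from red(c,e)
round 1: derive conn(d,d) via R0 from red(d,d)
round 1: derive conn(d,h) via R0 from red(d,h)
round 1: derive conn(i,d) via R0 from red(i,d)
round 1: derive conn(j,h) via R0 from red(j,h)
round 1: derive conn(a,f) via R2 from red(a,h), link(h,f)
round 1: derive conn(a,i) via R2 from red(a,h), link(h,i)
round 1: derive conn(c,c) via R2 from red(c,e), link(e,c)
round 1: derive conn(d,f) via R2 from red(d,d), link(d,f)
round 1: derive conn(d,i) via R2 from red(d,h), link(h,i)
round 1: derive conn(i,f) via R2 from red(i,d), link(d,f)
round 1: derive conn(j,f) via R2 from red(j,h), link(h,f)
round 1: derive conn(j,i) via R2 from red(j,h), link(h,i)
round 2: derive conn(a,d) via R1 from conn(a,i), conn(i,d)
round 2: derive conn(i,h) via R1 from conn(i,d), conn(d,h)
round 2: derive conn(i,i) via R1 from conn(i,d), conn(d,i)
round 2: derive conn(j,d) via R1 from conn(j,i), conn(i,d)

no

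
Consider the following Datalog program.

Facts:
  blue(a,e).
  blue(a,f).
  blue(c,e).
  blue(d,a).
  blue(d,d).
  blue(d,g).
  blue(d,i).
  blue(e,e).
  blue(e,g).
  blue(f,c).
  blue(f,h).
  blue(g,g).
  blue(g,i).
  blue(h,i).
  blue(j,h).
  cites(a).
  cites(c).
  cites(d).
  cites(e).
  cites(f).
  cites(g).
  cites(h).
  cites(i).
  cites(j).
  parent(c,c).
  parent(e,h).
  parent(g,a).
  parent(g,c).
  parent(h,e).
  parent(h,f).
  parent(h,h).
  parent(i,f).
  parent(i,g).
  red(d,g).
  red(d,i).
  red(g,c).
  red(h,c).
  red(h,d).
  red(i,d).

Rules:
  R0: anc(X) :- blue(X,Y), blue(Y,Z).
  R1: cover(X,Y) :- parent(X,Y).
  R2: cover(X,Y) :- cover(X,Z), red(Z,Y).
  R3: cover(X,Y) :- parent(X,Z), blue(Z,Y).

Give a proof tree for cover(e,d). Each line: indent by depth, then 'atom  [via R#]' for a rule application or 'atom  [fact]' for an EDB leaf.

cover(e,d)  [via R2]
  cover(e,h)  [via R1]
    parent(e,h)  [fact]
  red(h,d)  [fact]

round 1: derive cover(c,c) via R1 from parent(c,c)
round 1: derive cover(e,h) via R1 from parent(e,h)
round 1: derive cover(g,a) via R1 from parent(g,a)
round 1: derive cover(g,c) via R1 from parent(g,c)
round 1: derive cover(h,e) via R1 from parent(h,e)
round 1: derive cover(h,f) via R1 from parent(h,f)
round 1: derive cover(h,h) via R1 from parent(h,h)
round 1: derive cover(i,f) via R1 from parent(i,f)
round 1: derive cover(i,g) via R1 from parent(i,g)
round 1: derive cover(c,e) via R3 from parent(c,c), blue(c,e)
round 1: derive cover(e,i) via R3 from parent(e,h), blue(h,i)
round 1: derive cover(g,e) via R3 from parent(g,a), blue(a,e)
round 1: derive cover(g,f) via R3 from parent(g,a), blue(a,f)
round 1: derive cover(h,c) via R3 from parent(h,f), blue(f,c)
round 1: derive cover(h,g) via R3 from parent(h,e), blue(e,g)
round 1: derive cover(h,i) via R3 from parent(h,h), blue(h,i)
round 1: derive cover(i,c) via R3 from parent(i,f), blue(f,c)
round 1: derive cover(i,h) via R3 from parent(i,f), blue(f,h)
round 1: derive cover(i,i) via R3 from parent(i,g), blue(g,i)
round 2: derive cover(e,c) via R2 from cover(e,h), red(h,c)
round 2: derive cover(e,d) via R2 from cover(e,h), red(h,d)
round 2: derive cover(h,d) via R2 from cover(h,h), red(h,d)
round 2: derive cover(i,d) via R2 from cover(i,h), red(h,d)
round 3: derive cover(e,g) via R2 from cover(e,d), red(d,g)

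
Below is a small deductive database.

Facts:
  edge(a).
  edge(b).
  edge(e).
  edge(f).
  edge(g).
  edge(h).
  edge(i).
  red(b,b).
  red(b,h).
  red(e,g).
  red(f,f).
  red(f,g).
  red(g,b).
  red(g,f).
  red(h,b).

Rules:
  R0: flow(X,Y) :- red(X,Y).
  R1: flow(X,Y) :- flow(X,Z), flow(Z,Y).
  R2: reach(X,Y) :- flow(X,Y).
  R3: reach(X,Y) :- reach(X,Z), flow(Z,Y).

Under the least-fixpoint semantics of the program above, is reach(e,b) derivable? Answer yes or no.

round 1: derive flow(b,b) via R0 from red(b,b)
round 1: derive flow(b,h) via R0 from red(b,h)
round 1: derive flow(e,g) via R0 from red(e,g)
round 1: derive flow(f,f) via R0 from red(f,f)
round 1: derive flow(f,g) via R0 from red(f,g)
round 1: derive flow(g,b) via R0 from red(g,b)
round 1: derive flow(g,f) via R0 from red(g,f)
round 1: derive flow(h,b) via R0 from red(h,b)
round 2: derive flow(e,b) via R1 from flow(e,g), flow(g,b)
round 2: derive flow(e,f) via R1 from flow(e,g), flow(g,f)
round 2: derive flow(f,b) via R1 from flow(f,g), flow(g,b)
round 2: derive flow(g,g) via R1 from flow(g,f), flow(f,g)
round 2: derive flow(g,h) via R1 from flow(g,b), flow(b,h)
round 2: derive flow(h,h) via R1 from flow(h,b), flow(b,h)
round 2: derive reach(b,b) via R2 from flow(b,b)
round 2: derive reach(b,h) via R2 from flow(b,h)
round 2: derive reach(e,g) via R2 from flow(e,g)
round 2: derive reach(f,f) via R2 from flow(f,f)
round 2: derive reach(f,g) via R2 from flow(f,g)
round 2: derive reach(g,b) via R2 from flow(g,b)
round 2: derive reach(g,f) via R2 from flow(g,f)
round 2: derive reach(h,b) via R2 from flow(h,b)
round 3: derive flow(e,h) via R1 from flow(e,b), flow(b,h)
round 3: derive flow(f,h) via R1 from flow(f,b), flow(b,h)
round 3: derive reach(e,b) via R2 from flow(e,b)
round 3: derive reach(e,f) via R2 from flow(e,f)
round 3: derive reach(f,b) via R2 from flow(f,b)
round 3: derive reach(g,g) via R2 from flow(g,g)
round 3: derive reach(g,h) via R2 from flow(g,h)
round 3: derive reach(h,h) via R2 from flow(h,h)
round 3: derive reach(e,h) via R3 from reach(e,g), flow(g,h)
round 3: derive reach(f,h) via R3 from reach(f,g), flow(g,h)

yes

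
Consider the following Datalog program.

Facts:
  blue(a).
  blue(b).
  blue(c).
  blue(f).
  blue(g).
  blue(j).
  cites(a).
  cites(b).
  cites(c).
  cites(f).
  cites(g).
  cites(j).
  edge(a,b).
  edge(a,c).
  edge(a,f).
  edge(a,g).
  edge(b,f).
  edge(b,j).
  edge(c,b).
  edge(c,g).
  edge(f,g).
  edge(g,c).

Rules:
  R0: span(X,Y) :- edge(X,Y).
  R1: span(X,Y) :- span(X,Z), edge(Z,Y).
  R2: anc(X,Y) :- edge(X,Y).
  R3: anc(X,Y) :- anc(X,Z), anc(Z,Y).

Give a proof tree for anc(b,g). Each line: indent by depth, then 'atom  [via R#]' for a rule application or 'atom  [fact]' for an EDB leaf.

round 1: derive anc(a,b) via R2 from edge(a,b)
round 1: derive anc(a,c) via R2 from edge(a,c)
round 1: derive anc(a,f) via R2 from edge(a,f)
round 1: derive anc(a,g) via R2 from edge(a,g)
round 1: derive anc(b,f) via R2 from edge(b,f)
round 1: derive anc(b,j) via R2 from edge(b,j)
round 1: derive anc(c,b) via R2 from edge(c,b)
round 1: derive anc(c,g) via R2 from edge(c,g)
round 1: derive anc(f,g) via R2 from edge(f,g)
round 1: derive anc(g,c) via R2 from edge(g,c)
round 2: derive anc(a,j) via R3 from anc(a,b), anc(b,j)
round 2: derive anc(b,g) via R3 from anc(b,f), anc(f,g)
round 2: derive anc(c,c) via R3 from anc(c,g), anc(g,c)
round 2: derive anc(c,f) via R3 from anc(c,b), anc(b,f)
round 2: derive anc(c,j) via R3 from anc(c,b), anc(b,j)
round 2: derive anc(f,c) via R3 from anc(f,g), anc(g,c)
round 2: derive anc(g,b) via R3 from anc(g,c), anc(c,b)
round 2: derive anc(g,g) via R3 from anc(g,c), anc(c,g)
round 3: derive anc(b,b) via R3 from anc(b,g), anc(g,b)
round 3: derive anc(b,c) via R3 from anc(b,f), anc(f,c)
round 3: derive anc(f,b) via R3 from anc(f,c), anc(c,b)
round 3: derive anc(f,f) via R3 from anc(f,c), anc(c,f)
round 3: derive anc(f,j) via R3 from anc(f,c), anc(c,j)
round 3: derive anc(g,f) via R3 from anc(g,b), anc(b,f)
round 3: derive anc(g,j) via R3 from anc(g,b), anc(b,j)

anc(b,g)  [via R3]
  anc(b,f)  [via R2]
    edge(b,f)  [fact]
  anc(f,g)  [via R2]
    edge(f,g)  [fact]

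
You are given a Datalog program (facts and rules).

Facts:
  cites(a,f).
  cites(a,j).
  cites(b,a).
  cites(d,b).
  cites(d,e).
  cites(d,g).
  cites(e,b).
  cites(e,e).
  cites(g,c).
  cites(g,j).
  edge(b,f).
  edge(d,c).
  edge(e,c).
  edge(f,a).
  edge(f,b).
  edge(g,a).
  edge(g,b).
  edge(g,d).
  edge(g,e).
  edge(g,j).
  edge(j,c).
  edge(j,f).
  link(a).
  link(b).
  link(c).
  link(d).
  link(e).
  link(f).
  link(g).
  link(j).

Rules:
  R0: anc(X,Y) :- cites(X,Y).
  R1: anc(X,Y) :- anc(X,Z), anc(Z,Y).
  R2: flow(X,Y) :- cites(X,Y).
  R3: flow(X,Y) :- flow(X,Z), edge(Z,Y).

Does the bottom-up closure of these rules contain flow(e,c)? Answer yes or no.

yes

round 1: derive flow(a,f) via R2 from cites(a,f)
round 1: derive flow(a,j) via R2 from cites(a,j)
round 1: derive flow(b,a) via R2 from cites(b,a)
round 1: derive flow(d,b) via R2 from cites(d,b)
round 1: derive flow(d,e) via R2 from cites(d,e)
round 1: derive flow(d,g) via R2 from cites(d,g)
round 1: derive flow(e,b) via R2 from cites(e,b)
round 1: derive flow(e,e) via R2 from cites(e,e)
round 1: derive flow(g,c) via R2 from cites(g,c)
round 1: derive flow(g,j) via R2 from cites(g,j)
round 2: derive flow(a,a) via R3 from flow(a,f), edge(f,a)
round 2: derive flow(a,b) via R3 from flow(a,f), edge(f,b)
round 2: derive flow(a,c) via R3 from flow(a,j), edge(j,c)
round 2: derive flow(d,a) via R3 from flow(d,g), edge(g,a)
round 2: derive flow(d,c) via R3 from flow(d,e), edge(e,c)
round 2: derive flow(d,d) via R3 from flow(d,g), edge(g,d)
round 2: derive flow(d,f) via R3 from flow(d,b), edge(b,f)
round 2: derive flow(d,j) via R3 from flow(d,g), edge(g,j)
round 2: derive flow(e,c) via R3 from flow(e,e), edge(e,c)
round 2: derive flow(e,f) via R3 from flow(e,b), edge(b,f)
round 2: derive flow(g,f) via R3 from flow(g,j), edge(j,f)
round 3: derive flow(e,a) via R3 from flow(e,f), edge(f,a)
round 3: derive flow(g,a) via R3 from flow(g,f), edge(f,a)
round 3: derive flow(g,b) via R3 from flow(g,f), edge(f,b)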